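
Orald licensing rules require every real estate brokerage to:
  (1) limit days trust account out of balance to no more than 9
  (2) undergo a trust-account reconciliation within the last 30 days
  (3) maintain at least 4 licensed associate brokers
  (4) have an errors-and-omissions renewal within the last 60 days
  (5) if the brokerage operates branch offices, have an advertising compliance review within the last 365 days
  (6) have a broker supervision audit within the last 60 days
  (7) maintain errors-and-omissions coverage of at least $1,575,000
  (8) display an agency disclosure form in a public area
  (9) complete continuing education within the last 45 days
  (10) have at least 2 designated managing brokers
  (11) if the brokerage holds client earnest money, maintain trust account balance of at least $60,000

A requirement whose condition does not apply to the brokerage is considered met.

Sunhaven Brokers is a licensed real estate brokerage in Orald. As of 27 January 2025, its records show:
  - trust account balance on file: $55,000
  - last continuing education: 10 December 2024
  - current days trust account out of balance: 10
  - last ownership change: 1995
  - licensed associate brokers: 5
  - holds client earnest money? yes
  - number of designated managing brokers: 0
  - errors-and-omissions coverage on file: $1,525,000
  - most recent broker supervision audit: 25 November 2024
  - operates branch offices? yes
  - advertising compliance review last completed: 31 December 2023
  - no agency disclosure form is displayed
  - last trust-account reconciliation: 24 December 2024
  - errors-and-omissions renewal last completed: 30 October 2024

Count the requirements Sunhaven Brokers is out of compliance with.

10

1. days trust account out of balance 10 > 9 → not met
2. trust-account reconciliation 34 days ago vs limit 30 → not met
3. licensed associate brokers 5 ≥ 4 → met
4. errors-and-omissions renewal 89 days ago vs limit 60 → not met
5. condition 'operates branch offices' holds; advertising compliance review 393 days ago vs limit 365 → not met
6. broker supervision audit 63 days ago vs limit 60 → not met
7. errors-and-omissions coverage $1,525,000 < $1,575,000 → not met
8. agency disclosure form absent → not met
9. continuing education 48 days ago vs limit 45 → not met
10. designated managing brokers 0 < 2 → not met
11. condition 'holds client earnest money' holds; trust account balance $55,000 < $60,000 → not met
Not met: 10 of 11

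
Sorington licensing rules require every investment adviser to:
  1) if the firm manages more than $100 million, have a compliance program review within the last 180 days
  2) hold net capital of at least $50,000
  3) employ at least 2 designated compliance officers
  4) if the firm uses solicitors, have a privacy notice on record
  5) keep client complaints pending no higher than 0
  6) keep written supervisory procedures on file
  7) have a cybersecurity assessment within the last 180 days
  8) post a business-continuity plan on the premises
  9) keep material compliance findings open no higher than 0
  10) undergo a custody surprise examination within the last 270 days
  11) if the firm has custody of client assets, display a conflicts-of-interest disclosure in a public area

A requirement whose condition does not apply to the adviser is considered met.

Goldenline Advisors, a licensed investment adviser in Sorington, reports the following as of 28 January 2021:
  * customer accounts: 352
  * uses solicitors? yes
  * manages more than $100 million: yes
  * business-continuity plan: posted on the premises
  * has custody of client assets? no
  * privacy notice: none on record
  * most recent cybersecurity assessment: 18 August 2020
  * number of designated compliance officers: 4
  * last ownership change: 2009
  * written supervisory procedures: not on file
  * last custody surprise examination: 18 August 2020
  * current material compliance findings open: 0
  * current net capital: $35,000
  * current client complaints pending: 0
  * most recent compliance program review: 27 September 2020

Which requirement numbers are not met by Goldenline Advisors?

1. condition 'manages more than $100 million' holds; compliance program review 123 days ago vs limit 180 → met
2. net capital $35,000 < $50,000 → not met
3. designated compliance officers 4 ≥ 2 → met
4. condition 'uses solicitors' holds; privacy notice absent → not met
5. client complaints pending 0 ≤ 0 → met
6. written supervisory procedures absent → not met
7. cybersecurity assessment 163 days ago vs limit 180 → met
8. business-continuity plan present → met
9. material compliance findings open 0 ≤ 0 → met
10. custody surprise examination 163 days ago vs limit 270 → met
11. condition 'has custody of client assets' does not hold → requirement n/a → met
Not met: 2, 4, 6

2, 4, 6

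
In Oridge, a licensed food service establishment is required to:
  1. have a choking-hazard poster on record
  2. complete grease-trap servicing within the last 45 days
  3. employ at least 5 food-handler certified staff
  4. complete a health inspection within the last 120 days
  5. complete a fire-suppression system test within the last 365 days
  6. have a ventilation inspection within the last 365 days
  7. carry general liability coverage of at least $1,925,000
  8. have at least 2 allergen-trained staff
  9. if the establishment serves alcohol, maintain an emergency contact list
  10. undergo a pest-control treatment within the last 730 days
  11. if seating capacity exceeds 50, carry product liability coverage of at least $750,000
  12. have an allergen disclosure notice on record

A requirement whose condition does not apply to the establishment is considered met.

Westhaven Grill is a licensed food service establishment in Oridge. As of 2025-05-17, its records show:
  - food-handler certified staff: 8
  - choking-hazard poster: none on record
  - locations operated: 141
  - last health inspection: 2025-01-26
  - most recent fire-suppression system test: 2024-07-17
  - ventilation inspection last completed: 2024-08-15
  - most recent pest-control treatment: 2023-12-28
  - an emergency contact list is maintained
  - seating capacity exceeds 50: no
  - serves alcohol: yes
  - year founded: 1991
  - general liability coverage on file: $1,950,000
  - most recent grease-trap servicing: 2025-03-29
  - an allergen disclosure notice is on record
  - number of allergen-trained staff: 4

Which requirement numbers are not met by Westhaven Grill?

1, 2

1. choking-hazard poster absent → not met
2. grease-trap servicing 49 days ago vs limit 45 → not met
3. food-handler certified staff 8 ≥ 5 → met
4. health inspection 111 days ago vs limit 120 → met
5. fire-suppression system test 304 days ago vs limit 365 → met
6. ventilation inspection 275 days ago vs limit 365 → met
7. general liability coverage $1,950,000 ≥ $1,925,000 → met
8. allergen-trained staff 4 ≥ 2 → met
9. condition 'serves alcohol' holds; emergency contact list present → met
10. pest-control treatment 506 days ago vs limit 730 → met
11. condition 'seating capacity exceeds 50' does not hold → requirement n/a → met
12. allergen disclosure notice present → met
Not met: 1, 2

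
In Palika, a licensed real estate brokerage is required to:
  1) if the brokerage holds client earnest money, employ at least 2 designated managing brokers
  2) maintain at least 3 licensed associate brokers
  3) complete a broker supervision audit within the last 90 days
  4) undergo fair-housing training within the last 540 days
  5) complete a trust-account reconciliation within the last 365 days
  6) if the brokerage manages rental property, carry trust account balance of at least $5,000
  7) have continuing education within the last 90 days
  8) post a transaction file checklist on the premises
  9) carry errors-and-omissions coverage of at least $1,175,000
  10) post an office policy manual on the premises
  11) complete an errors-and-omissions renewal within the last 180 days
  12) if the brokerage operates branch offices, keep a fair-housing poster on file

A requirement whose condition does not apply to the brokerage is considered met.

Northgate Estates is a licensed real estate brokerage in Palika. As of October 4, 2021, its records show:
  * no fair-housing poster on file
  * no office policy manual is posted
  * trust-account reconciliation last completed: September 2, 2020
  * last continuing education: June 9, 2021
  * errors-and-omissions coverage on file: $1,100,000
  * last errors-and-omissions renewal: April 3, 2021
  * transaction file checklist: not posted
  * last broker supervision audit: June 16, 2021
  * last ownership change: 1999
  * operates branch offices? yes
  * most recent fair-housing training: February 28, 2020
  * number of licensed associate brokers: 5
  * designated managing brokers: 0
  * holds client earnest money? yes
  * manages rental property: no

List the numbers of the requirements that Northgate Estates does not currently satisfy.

1. condition 'holds client earnest money' holds; designated managing brokers 0 < 2 → not met
2. licensed associate brokers 5 ≥ 3 → met
3. broker supervision audit 110 days ago vs limit 90 → not met
4. fair-housing training 584 days ago vs limit 540 → not met
5. trust-account reconciliation 397 days ago vs limit 365 → not met
6. condition 'manages rental property' does not hold → requirement n/a → met
7. continuing education 117 days ago vs limit 90 → not met
8. transaction file checklist absent → not met
9. errors-and-omissions coverage $1,100,000 < $1,175,000 → not met
10. office policy manual absent → not met
11. errors-and-omissions renewal 184 days ago vs limit 180 → not met
12. condition 'operates branch offices' holds; fair-housing poster absent → not met
Not met: 1, 3, 4, 5, 7, 8, 9, 10, 11, 12

1, 3, 4, 5, 7, 8, 9, 10, 11, 12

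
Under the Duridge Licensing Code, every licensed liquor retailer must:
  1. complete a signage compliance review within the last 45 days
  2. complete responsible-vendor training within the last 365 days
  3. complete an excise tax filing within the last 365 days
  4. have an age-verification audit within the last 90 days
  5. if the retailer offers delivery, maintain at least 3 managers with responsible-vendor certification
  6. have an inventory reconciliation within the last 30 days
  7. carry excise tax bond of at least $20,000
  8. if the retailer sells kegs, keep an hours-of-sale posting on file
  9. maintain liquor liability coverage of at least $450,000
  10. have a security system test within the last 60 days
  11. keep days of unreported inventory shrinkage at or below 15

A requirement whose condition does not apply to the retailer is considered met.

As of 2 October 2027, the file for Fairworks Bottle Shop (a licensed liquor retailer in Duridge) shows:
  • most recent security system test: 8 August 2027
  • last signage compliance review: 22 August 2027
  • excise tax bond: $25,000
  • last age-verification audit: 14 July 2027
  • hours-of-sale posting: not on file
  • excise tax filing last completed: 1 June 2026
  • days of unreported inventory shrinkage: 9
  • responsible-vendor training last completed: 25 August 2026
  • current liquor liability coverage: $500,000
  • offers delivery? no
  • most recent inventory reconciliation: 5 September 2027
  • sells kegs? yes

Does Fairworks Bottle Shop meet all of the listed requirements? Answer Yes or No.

1. signage compliance review 41 days ago vs limit 45 → met
2. responsible-vendor training 403 days ago vs limit 365 → not met
3. excise tax filing 488 days ago vs limit 365 → not met
4. age-verification audit 80 days ago vs limit 90 → met
5. condition 'offers delivery' does not hold → requirement n/a → met
6. inventory reconciliation 27 days ago vs limit 30 → met
7. excise tax bond $25,000 ≥ $20,000 → met
8. condition 'sells kegs' holds; hours-of-sale posting absent → not met
9. liquor liability coverage $500,000 ≥ $450,000 → met
10. security system test 55 days ago vs limit 60 → met
11. days of unreported inventory shrinkage 9 ≤ 15 → met
Not met: 2, 3, 8

No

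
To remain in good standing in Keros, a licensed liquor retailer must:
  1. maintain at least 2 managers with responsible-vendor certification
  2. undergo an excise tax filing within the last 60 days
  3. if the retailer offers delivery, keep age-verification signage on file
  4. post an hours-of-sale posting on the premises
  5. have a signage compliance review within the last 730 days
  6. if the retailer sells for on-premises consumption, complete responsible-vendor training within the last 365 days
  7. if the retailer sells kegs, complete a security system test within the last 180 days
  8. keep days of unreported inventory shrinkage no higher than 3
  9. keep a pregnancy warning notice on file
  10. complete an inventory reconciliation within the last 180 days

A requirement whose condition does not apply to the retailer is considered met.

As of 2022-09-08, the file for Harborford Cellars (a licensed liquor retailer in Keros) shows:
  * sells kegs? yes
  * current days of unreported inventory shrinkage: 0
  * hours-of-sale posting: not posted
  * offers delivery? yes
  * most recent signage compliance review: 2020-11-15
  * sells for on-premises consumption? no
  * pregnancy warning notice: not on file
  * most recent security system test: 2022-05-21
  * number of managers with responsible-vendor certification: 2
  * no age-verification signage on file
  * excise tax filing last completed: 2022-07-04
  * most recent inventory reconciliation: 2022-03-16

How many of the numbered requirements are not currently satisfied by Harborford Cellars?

4

1. managers with responsible-vendor certification 2 ≥ 2 → met
2. excise tax filing 66 days ago vs limit 60 → not met
3. condition 'offers delivery' holds; age-verification signage absent → not met
4. hours-of-sale posting absent → not met
5. signage compliance review 662 days ago vs limit 730 → met
6. condition 'sells for on-premises consumption' does not hold → requirement n/a → met
7. condition 'sells kegs' holds; security system test 110 days ago vs limit 180 → met
8. days of unreported inventory shrinkage 0 ≤ 3 → met
9. pregnancy warning notice absent → not met
10. inventory reconciliation 176 days ago vs limit 180 → met
Not met: 4 of 10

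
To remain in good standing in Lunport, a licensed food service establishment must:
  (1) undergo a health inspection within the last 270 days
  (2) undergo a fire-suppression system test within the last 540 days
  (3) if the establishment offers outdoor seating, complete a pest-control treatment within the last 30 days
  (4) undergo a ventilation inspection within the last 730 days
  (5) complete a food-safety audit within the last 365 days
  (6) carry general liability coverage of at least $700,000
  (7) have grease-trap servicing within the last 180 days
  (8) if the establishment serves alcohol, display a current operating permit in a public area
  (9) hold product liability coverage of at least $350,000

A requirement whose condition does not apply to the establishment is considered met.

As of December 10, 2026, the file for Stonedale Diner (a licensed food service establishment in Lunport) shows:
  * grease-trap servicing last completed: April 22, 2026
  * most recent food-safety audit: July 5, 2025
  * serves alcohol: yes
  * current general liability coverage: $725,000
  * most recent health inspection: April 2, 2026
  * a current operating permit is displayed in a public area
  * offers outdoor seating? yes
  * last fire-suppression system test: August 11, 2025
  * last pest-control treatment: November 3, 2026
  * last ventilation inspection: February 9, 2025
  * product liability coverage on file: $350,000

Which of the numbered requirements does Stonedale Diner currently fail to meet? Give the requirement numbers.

3, 5, 7

1. health inspection 252 days ago vs limit 270 → met
2. fire-suppression system test 486 days ago vs limit 540 → met
3. condition 'offers outdoor seating' holds; pest-control treatment 37 days ago vs limit 30 → not met
4. ventilation inspection 669 days ago vs limit 730 → met
5. food-safety audit 523 days ago vs limit 365 → not met
6. general liability coverage $725,000 ≥ $700,000 → met
7. grease-trap servicing 232 days ago vs limit 180 → not met
8. condition 'serves alcohol' holds; current operating permit present → met
9. product liability coverage $350,000 ≥ $350,000 → met
Not met: 3, 5, 7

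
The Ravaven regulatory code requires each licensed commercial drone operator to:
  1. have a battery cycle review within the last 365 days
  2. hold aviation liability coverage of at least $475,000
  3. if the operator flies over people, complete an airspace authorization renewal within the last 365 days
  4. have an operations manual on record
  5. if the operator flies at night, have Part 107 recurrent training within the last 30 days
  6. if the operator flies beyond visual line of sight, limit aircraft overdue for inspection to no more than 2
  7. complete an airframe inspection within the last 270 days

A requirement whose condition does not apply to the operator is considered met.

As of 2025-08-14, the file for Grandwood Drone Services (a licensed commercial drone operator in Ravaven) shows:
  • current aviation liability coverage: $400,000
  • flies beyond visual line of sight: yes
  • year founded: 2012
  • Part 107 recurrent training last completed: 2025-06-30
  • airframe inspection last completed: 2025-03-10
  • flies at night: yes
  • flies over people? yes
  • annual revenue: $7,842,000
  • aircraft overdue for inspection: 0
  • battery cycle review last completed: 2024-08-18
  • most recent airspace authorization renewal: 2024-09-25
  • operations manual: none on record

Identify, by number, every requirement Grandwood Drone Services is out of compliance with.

2, 4, 5

1. battery cycle review 361 days ago vs limit 365 → met
2. aviation liability coverage $400,000 < $475,000 → not met
3. condition 'flies over people' holds; airspace authorization renewal 323 days ago vs limit 365 → met
4. operations manual absent → not met
5. condition 'flies at night' holds; Part 107 recurrent training 45 days ago vs limit 30 → not met
6. condition 'flies beyond visual line of sight' holds; aircraft overdue for inspection 0 ≤ 2 → met
7. airframe inspection 157 days ago vs limit 270 → met
Not met: 2, 4, 5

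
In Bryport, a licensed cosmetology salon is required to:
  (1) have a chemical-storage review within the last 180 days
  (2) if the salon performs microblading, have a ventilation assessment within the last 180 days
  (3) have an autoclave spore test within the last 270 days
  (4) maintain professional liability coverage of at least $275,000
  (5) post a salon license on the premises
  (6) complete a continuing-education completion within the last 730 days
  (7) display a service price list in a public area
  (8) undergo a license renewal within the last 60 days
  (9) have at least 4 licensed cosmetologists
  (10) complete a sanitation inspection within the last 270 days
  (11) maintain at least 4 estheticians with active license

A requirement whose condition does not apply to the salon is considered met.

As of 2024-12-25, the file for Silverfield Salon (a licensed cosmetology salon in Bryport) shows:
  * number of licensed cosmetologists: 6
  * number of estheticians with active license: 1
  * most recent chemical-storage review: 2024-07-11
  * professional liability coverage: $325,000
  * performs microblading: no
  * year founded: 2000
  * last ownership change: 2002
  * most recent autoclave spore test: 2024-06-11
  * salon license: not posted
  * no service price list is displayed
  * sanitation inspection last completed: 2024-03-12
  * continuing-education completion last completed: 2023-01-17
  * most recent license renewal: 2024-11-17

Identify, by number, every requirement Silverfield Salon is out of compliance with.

5, 7, 10, 11

1. chemical-storage review 167 days ago vs limit 180 → met
2. condition 'performs microblading' does not hold → requirement n/a → met
3. autoclave spore test 197 days ago vs limit 270 → met
4. professional liability coverage $325,000 ≥ $275,000 → met
5. salon license absent → not met
6. continuing-education completion 708 days ago vs limit 730 → met
7. service price list absent → not met
8. license renewal 38 days ago vs limit 60 → met
9. licensed cosmetologists 6 ≥ 4 → met
10. sanitation inspection 288 days ago vs limit 270 → not met
11. estheticians with active license 1 < 4 → not met
Not met: 5, 7, 10, 11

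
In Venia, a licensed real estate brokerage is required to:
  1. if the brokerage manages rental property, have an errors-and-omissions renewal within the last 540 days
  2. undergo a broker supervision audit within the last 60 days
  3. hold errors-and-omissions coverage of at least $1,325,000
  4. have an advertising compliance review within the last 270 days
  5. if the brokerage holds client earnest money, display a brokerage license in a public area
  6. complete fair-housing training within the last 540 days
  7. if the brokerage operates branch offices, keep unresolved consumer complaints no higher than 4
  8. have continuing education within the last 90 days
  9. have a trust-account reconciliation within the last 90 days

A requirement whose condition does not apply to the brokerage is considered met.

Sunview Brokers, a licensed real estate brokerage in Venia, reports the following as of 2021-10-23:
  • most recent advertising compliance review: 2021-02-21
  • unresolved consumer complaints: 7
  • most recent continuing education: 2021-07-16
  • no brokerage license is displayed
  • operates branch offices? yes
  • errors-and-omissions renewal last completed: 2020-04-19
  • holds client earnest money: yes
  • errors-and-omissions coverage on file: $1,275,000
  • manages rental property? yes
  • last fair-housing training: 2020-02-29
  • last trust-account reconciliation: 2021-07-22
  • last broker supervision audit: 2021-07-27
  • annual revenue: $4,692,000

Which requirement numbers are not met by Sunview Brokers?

1. condition 'manages rental property' holds; errors-and-omissions renewal 552 days ago vs limit 540 → not met
2. broker supervision audit 88 days ago vs limit 60 → not met
3. errors-and-omissions coverage $1,275,000 < $1,325,000 → not met
4. advertising compliance review 244 days ago vs limit 270 → met
5. condition 'holds client earnest money' holds; brokerage license absent → not met
6. fair-housing training 602 days ago vs limit 540 → not met
7. condition 'operates branch offices' holds; unresolved consumer complaints 7 > 4 → not met
8. continuing education 99 days ago vs limit 90 → not met
9. trust-account reconciliation 93 days ago vs limit 90 → not met
Not met: 1, 2, 3, 5, 6, 7, 8, 9

1, 2, 3, 5, 6, 7, 8, 9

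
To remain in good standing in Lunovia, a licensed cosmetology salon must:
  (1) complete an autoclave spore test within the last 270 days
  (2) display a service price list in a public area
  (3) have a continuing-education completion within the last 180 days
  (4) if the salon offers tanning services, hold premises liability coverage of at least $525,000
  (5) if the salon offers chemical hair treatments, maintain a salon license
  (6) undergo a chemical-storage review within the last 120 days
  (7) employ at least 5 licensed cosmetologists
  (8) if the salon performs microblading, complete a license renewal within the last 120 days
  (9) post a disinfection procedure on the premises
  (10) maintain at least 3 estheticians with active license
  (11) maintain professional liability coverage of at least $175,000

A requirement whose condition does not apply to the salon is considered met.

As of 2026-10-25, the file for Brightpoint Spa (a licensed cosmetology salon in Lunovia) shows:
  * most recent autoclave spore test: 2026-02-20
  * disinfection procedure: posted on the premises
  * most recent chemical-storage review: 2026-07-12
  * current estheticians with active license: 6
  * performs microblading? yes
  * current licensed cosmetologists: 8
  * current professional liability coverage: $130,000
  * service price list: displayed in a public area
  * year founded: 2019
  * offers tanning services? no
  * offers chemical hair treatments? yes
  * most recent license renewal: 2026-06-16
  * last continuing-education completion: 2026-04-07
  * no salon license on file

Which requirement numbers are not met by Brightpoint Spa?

1. autoclave spore test 247 days ago vs limit 270 → met
2. service price list present → met
3. continuing-education completion 201 days ago vs limit 180 → not met
4. condition 'offers tanning services' does not hold → requirement n/a → met
5. condition 'offers chemical hair treatments' holds; salon license absent → not met
6. chemical-storage review 105 days ago vs limit 120 → met
7. licensed cosmetologists 8 ≥ 5 → met
8. condition 'performs microblading' holds; license renewal 131 days ago vs limit 120 → not met
9. disinfection procedure present → met
10. estheticians with active license 6 ≥ 3 → met
11. professional liability coverage $130,000 < $175,000 → not met
Not met: 3, 5, 8, 11

3, 5, 8, 11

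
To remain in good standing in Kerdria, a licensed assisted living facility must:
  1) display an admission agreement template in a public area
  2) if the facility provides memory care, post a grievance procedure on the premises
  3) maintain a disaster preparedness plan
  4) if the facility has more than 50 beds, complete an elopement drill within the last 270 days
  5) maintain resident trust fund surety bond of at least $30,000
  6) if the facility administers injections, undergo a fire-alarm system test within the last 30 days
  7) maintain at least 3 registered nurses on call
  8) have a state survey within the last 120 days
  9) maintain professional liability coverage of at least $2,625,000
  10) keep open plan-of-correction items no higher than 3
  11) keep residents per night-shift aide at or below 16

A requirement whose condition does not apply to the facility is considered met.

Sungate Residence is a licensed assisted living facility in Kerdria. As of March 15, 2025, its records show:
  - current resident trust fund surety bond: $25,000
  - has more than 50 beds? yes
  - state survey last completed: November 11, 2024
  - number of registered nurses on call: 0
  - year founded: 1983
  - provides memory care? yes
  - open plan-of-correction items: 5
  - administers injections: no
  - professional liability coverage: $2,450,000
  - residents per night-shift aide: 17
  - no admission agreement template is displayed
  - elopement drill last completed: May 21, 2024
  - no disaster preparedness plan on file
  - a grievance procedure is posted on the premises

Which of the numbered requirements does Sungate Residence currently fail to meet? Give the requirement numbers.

1. admission agreement template absent → not met
2. condition 'provides memory care' holds; grievance procedure present → met
3. disaster preparedness plan absent → not met
4. condition 'has more than 50 beds' holds; elopement drill 298 days ago vs limit 270 → not met
5. resident trust fund surety bond $25,000 < $30,000 → not met
6. condition 'administers injections' does not hold → requirement n/a → met
7. registered nurses on call 0 < 3 → not met
8. state survey 124 days ago vs limit 120 → not met
9. professional liability coverage $2,450,000 < $2,625,000 → not met
10. open plan-of-correction items 5 > 3 → not met
11. residents per night-shift aide 17 > 16 → not met
Not met: 1, 3, 4, 5, 7, 8, 9, 10, 11

1, 3, 4, 5, 7, 8, 9, 10, 11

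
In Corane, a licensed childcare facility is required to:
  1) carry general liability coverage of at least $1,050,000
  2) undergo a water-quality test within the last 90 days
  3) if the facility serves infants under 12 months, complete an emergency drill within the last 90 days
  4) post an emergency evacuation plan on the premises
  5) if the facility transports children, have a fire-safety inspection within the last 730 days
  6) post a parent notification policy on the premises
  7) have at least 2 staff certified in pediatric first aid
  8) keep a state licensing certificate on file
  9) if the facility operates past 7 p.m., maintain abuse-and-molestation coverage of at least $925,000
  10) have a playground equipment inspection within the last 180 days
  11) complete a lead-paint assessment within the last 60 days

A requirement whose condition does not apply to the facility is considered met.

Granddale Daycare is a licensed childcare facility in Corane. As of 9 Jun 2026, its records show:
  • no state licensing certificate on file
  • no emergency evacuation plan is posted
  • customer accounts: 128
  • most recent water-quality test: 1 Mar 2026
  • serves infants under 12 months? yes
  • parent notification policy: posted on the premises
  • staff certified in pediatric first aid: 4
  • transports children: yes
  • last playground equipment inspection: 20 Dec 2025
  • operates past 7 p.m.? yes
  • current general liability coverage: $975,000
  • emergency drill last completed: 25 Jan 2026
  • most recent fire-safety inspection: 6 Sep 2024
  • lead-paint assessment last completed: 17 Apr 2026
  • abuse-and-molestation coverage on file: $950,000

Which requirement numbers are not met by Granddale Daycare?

1. general liability coverage $975,000 < $1,050,000 → not met
2. water-quality test 100 days ago vs limit 90 → not met
3. condition 'serves infants under 12 months' holds; emergency drill 135 days ago vs limit 90 → not met
4. emergency evacuation plan absent → not met
5. condition 'transports children' holds; fire-safety inspection 641 days ago vs limit 730 → met
6. parent notification policy present → met
7. staff certified in pediatric first aid 4 ≥ 2 → met
8. state licensing certificate absent → not met
9. condition 'operates past 7 p.m.' holds; abuse-and-molestation coverage $950,000 ≥ $925,000 → met
10. playground equipment inspection 171 days ago vs limit 180 → met
11. lead-paint assessment 53 days ago vs limit 60 → met
Not met: 1, 2, 3, 4, 8

1, 2, 3, 4, 8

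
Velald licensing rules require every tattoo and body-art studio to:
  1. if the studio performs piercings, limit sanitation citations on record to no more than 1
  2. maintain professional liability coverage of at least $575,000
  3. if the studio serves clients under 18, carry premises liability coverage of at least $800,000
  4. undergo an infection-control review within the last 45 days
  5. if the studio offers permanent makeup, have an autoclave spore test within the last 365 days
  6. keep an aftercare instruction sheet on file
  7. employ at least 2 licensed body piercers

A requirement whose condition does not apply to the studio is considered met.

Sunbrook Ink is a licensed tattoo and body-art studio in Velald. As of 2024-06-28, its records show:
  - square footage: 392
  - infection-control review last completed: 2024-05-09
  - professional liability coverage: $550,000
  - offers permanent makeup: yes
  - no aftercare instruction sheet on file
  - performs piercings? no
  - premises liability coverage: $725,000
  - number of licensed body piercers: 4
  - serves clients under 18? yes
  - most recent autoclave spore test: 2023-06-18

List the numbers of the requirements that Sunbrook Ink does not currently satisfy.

1. condition 'performs piercings' does not hold → requirement n/a → met
2. professional liability coverage $550,000 < $575,000 → not met
3. condition 'serves clients under 18' holds; premises liability coverage $725,000 < $800,000 → not met
4. infection-control review 50 days ago vs limit 45 → not met
5. condition 'offers permanent makeup' holds; autoclave spore test 376 days ago vs limit 365 → not met
6. aftercare instruction sheet absent → not met
7. licensed body piercers 4 ≥ 2 → met
Not met: 2, 3, 4, 5, 6

2, 3, 4, 5, 6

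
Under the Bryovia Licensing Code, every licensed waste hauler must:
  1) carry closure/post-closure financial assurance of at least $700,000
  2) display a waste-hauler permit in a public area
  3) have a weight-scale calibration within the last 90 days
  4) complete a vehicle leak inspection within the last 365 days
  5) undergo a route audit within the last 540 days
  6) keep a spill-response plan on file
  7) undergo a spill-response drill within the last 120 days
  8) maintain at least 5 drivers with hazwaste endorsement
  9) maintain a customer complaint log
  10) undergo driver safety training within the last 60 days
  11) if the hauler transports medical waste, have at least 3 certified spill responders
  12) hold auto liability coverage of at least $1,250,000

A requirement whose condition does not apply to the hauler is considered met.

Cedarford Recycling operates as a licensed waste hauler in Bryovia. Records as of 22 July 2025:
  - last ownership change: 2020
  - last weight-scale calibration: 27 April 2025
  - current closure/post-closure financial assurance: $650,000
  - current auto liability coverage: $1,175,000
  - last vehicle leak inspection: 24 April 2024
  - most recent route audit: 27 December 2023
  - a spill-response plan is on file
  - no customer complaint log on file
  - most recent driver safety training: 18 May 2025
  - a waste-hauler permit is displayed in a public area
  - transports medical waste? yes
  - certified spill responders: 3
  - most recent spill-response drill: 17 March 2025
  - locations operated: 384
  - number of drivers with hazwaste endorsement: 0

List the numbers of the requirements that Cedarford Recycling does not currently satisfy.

1. closure/post-closure financial assurance $650,000 < $700,000 → not met
2. waste-hauler permit present → met
3. weight-scale calibration 86 days ago vs limit 90 → met
4. vehicle leak inspection 454 days ago vs limit 365 → not met
5. route audit 573 days ago vs limit 540 → not met
6. spill-response plan present → met
7. spill-response drill 127 days ago vs limit 120 → not met
8. drivers with hazwaste endorsement 0 < 5 → not met
9. customer complaint log absent → not met
10. driver safety training 65 days ago vs limit 60 → not met
11. condition 'transports medical waste' holds; certified spill responders 3 ≥ 3 → met
12. auto liability coverage $1,175,000 < $1,250,000 → not met
Not met: 1, 4, 5, 7, 8, 9, 10, 12

1, 4, 5, 7, 8, 9, 10, 12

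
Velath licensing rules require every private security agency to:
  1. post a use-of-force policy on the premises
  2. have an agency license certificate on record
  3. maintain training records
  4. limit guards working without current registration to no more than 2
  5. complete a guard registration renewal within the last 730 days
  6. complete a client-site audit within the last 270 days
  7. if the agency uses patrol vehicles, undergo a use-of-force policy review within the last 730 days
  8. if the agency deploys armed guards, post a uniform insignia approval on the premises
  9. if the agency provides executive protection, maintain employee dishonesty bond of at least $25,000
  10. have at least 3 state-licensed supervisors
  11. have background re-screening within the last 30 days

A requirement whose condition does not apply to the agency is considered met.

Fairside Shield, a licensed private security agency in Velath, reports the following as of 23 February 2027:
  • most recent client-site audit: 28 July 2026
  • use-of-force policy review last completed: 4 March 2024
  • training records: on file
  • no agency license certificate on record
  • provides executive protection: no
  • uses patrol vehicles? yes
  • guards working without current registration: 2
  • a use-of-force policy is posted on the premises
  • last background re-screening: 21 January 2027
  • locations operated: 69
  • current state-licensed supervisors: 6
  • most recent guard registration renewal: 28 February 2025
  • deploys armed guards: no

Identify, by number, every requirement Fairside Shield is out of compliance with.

2, 7, 11

1. use-of-force policy present → met
2. agency license certificate absent → not met
3. training records present → met
4. guards working without current registration 2 ≤ 2 → met
5. guard registration renewal 725 days ago vs limit 730 → met
6. client-site audit 210 days ago vs limit 270 → met
7. condition 'uses patrol vehicles' holds; use-of-force policy review 1086 days ago vs limit 730 → not met
8. condition 'deploys armed guards' does not hold → requirement n/a → met
9. condition 'provides executive protection' does not hold → requirement n/a → met
10. state-licensed supervisors 6 ≥ 3 → met
11. background re-screening 33 days ago vs limit 30 → not met
Not met: 2, 7, 11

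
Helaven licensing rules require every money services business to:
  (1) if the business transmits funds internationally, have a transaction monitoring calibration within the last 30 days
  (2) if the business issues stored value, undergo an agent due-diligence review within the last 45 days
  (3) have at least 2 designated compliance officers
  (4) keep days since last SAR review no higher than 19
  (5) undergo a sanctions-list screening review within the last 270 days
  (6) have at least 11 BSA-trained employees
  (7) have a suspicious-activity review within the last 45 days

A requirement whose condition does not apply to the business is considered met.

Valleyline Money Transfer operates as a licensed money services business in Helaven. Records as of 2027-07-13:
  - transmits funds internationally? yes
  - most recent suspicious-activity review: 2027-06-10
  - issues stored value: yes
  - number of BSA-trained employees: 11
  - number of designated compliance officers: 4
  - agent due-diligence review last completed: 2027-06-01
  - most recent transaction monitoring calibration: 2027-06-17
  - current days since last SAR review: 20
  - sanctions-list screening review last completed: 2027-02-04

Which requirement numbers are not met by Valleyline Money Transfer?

1. condition 'transmits funds internationally' holds; transaction monitoring calibration 26 days ago vs limit 30 → met
2. condition 'issues stored value' holds; agent due-diligence review 42 days ago vs limit 45 → met
3. designated compliance officers 4 ≥ 2 → met
4. days since last SAR review 20 > 19 → not met
5. sanctions-list screening review 159 days ago vs limit 270 → met
6. BSA-trained employees 11 ≥ 11 → met
7. suspicious-activity review 33 days ago vs limit 45 → met
Not met: 4

4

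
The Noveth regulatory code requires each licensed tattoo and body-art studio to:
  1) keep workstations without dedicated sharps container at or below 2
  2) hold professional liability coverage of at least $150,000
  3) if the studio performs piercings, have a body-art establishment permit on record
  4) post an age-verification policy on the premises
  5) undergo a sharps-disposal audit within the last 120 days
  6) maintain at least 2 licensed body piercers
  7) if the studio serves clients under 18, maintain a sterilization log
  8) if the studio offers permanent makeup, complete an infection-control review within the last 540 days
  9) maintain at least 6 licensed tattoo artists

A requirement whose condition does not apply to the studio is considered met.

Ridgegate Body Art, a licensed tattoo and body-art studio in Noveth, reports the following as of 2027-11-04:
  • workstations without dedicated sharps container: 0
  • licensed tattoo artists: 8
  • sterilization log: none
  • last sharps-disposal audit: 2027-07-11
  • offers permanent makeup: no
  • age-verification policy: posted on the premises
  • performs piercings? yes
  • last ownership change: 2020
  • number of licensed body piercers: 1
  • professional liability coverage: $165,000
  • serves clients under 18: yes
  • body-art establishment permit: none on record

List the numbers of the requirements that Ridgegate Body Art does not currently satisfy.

1. workstations without dedicated sharps container 0 ≤ 2 → met
2. professional liability coverage $165,000 ≥ $150,000 → met
3. condition 'performs piercings' holds; body-art establishment permit absent → not met
4. age-verification policy present → met
5. sharps-disposal audit 116 days ago vs limit 120 → met
6. licensed body piercers 1 < 2 → not met
7. condition 'serves clients under 18' holds; sterilization log absent → not met
8. condition 'offers permanent makeup' does not hold → requirement n/a → met
9. licensed tattoo artists 8 ≥ 6 → met
Not met: 3, 6, 7

3, 6, 7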